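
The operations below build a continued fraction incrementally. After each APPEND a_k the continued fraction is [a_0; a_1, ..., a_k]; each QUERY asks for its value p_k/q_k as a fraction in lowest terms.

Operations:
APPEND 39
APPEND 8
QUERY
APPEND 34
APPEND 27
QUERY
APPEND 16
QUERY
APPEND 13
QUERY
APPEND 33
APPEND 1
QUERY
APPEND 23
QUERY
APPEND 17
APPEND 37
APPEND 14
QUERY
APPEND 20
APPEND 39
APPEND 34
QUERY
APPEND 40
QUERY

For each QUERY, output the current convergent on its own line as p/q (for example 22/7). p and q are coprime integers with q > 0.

313/8
288700/7379
4629881/118337
60477153/1545760
2060853083/52674177
49399996839/1262634488
437617354816320/11185238868319
11670643664071782287/298294698994438509
467168742448716170399/11940554730271905070

APPEND 39: p_0 = 39·1 + 0 = 39, q_0 = 39·0 + 1 = 1 → 39/1
APPEND 8: p_1 = 8·39 + 1 = 313, q_1 = 8·1 + 0 = 8 → 313/8
APPEND 34: p_2 = 34·313 + 39 = 10681, q_2 = 34·8 + 1 = 273 → 10681/273
APPEND 27: p_3 = 27·10681 + 313 = 288700, q_3 = 27·273 + 8 = 7379 → 288700/7379
APPEND 16: p_4 = 16·288700 + 10681 = 4629881, q_4 = 16·7379 + 273 = 118337 → 4629881/118337
APPEND 13: p_5 = 13·4629881 + 288700 = 60477153, q_5 = 13·118337 + 7379 = 1545760 → 60477153/1545760
APPEND 33: p_6 = 33·60477153 + 4629881 = 2000375930, q_6 = 33·1545760 + 118337 = 51128417 → 2000375930/51128417
APPEND 1: p_7 = 1·2000375930 + 60477153 = 2060853083, q_7 = 1·51128417 + 1545760 = 52674177 → 2060853083/52674177
APPEND 23: p_8 = 23·2060853083 + 2000375930 = 49399996839, q_8 = 23·52674177 + 51128417 = 1262634488 → 49399996839/1262634488
APPEND 17: p_9 = 17·49399996839 + 2060853083 = 841860799346, q_9 = 17·1262634488 + 52674177 = 21517460473 → 841860799346/21517460473
APPEND 37: p_10 = 37·841860799346 + 49399996839 = 31198249572641, q_10 = 37·21517460473 + 1262634488 = 797408671989 → 31198249572641/797408671989
APPEND 14: p_11 = 14·31198249572641 + 841860799346 = 437617354816320, q_11 = 14·797408671989 + 21517460473 = 11185238868319 → 437617354816320/11185238868319
APPEND 20: p_12 = 20·437617354816320 + 31198249572641 = 8783545345899041, q_12 = 20·11185238868319 + 797408671989 = 224502186038369 → 8783545345899041/224502186038369
APPEND 39: p_13 = 39·8783545345899041 + 437617354816320 = 342995885844878919, q_13 = 39·224502186038369 + 11185238868319 = 8766770494364710 → 342995885844878919/8766770494364710
APPEND 34: p_14 = 34·342995885844878919 + 8783545345899041 = 11670643664071782287, q_14 = 34·8766770494364710 + 224502186038369 = 298294698994438509 → 11670643664071782287/298294698994438509
APPEND 40: p_15 = 40·11670643664071782287 + 342995885844878919 = 467168742448716170399, q_15 = 40·298294698994438509 + 8766770494364710 = 11940554730271905070 → 467168742448716170399/11940554730271905070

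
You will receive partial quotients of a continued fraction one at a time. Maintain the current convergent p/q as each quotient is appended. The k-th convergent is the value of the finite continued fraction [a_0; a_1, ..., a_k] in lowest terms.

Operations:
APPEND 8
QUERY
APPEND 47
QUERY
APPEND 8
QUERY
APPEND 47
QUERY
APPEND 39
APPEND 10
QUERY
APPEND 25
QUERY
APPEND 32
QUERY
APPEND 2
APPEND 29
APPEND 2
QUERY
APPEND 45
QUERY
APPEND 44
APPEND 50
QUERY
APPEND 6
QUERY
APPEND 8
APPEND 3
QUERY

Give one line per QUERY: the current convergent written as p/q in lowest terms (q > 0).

8/1
377/47
3024/377
142505/17766
55749695/6950276
1399303094/174450151
44833448703/5589355108
5462572726906/681015171869
248501525973973/30980513739856
547224987305059873/68222161500016506
3294289453545940956/410696792619824569
83998911300563703519/10472086299995663743

APPEND 8: p_0 = 8·1 + 0 = 8, q_0 = 8·0 + 1 = 1 → 8/1
APPEND 47: p_1 = 47·8 + 1 = 377, q_1 = 47·1 + 0 = 47 → 377/47
APPEND 8: p_2 = 8·377 + 8 = 3024, q_2 = 8·47 + 1 = 377 → 3024/377
APPEND 47: p_3 = 47·3024 + 377 = 142505, q_3 = 47·377 + 47 = 17766 → 142505/17766
APPEND 39: p_4 = 39·142505 + 3024 = 5560719, q_4 = 39·17766 + 377 = 693251 → 5560719/693251
APPEND 10: p_5 = 10·5560719 + 142505 = 55749695, q_5 = 10·693251 + 17766 = 6950276 → 55749695/6950276
APPEND 25: p_6 = 25·55749695 + 5560719 = 1399303094, q_6 = 25·6950276 + 693251 = 174450151 → 1399303094/174450151
APPEND 32: p_7 = 32·1399303094 + 55749695 = 44833448703, q_7 = 32·174450151 + 6950276 = 5589355108 → 44833448703/5589355108
APPEND 2: p_8 = 2·44833448703 + 1399303094 = 91066200500, q_8 = 2·5589355108 + 174450151 = 11353160367 → 91066200500/11353160367
APPEND 29: p_9 = 29·91066200500 + 44833448703 = 2685753263203, q_9 = 29·11353160367 + 5589355108 = 334831005751 → 2685753263203/334831005751
APPEND 2: p_10 = 2·2685753263203 + 91066200500 = 5462572726906, q_10 = 2·334831005751 + 11353160367 = 681015171869 → 5462572726906/681015171869
APPEND 45: p_11 = 45·5462572726906 + 2685753263203 = 248501525973973, q_11 = 45·681015171869 + 334831005751 = 30980513739856 → 248501525973973/30980513739856
APPEND 44: p_12 = 44·248501525973973 + 5462572726906 = 10939529715581718, q_12 = 44·30980513739856 + 681015171869 = 1363823619725533 → 10939529715581718/1363823619725533
APPEND 50: p_13 = 50·10939529715581718 + 248501525973973 = 547224987305059873, q_13 = 50·1363823619725533 + 30980513739856 = 68222161500016506 → 547224987305059873/68222161500016506
APPEND 6: p_14 = 6·547224987305059873 + 10939529715581718 = 3294289453545940956, q_14 = 6·68222161500016506 + 1363823619725533 = 410696792619824569 → 3294289453545940956/410696792619824569
APPEND 8: p_15 = 8·3294289453545940956 + 547224987305059873 = 26901540615672587521, q_15 = 8·410696792619824569 + 68222161500016506 = 3353796502458613058 → 26901540615672587521/3353796502458613058
APPEND 3: p_16 = 3·26901540615672587521 + 3294289453545940956 = 83998911300563703519, q_16 = 3·3353796502458613058 + 410696792619824569 = 10472086299995663743 → 83998911300563703519/10472086299995663743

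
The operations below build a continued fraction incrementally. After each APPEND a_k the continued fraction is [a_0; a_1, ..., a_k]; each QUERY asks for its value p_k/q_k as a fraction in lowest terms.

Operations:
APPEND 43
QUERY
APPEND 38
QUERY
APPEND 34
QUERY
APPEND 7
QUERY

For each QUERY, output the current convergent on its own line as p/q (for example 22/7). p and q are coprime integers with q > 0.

APPEND 43: p_0 = 43·1 + 0 = 43, q_0 = 43·0 + 1 = 1 → 43/1
APPEND 38: p_1 = 38·43 + 1 = 1635, q_1 = 38·1 + 0 = 38 → 1635/38
APPEND 34: p_2 = 34·1635 + 43 = 55633, q_2 = 34·38 + 1 = 1293 → 55633/1293
APPEND 7: p_3 = 7·55633 + 1635 = 391066, q_3 = 7·1293 + 38 = 9089 → 391066/9089

43/1
1635/38
55633/1293
391066/9089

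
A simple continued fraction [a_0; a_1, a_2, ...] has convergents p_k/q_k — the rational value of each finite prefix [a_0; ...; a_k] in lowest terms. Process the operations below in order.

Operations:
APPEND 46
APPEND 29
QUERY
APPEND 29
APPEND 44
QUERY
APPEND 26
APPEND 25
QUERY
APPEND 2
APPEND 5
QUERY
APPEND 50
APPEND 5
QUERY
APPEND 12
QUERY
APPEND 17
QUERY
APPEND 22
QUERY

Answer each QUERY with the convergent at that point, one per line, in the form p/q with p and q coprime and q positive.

1335/29
1706819/37077
1112108194/24158177
12455270409/270564167
3137616034874/68158011907
38276424571381/831473632432
653836833748351/14203209763251
14422686767035103/313302088423954

APPEND 46: p_0 = 46·1 + 0 = 46, q_0 = 46·0 + 1 = 1 → 46/1
APPEND 29: p_1 = 29·46 + 1 = 1335, q_1 = 29·1 + 0 = 29 → 1335/29
APPEND 29: p_2 = 29·1335 + 46 = 38761, q_2 = 29·29 + 1 = 842 → 38761/842
APPEND 44: p_3 = 44·38761 + 1335 = 1706819, q_3 = 44·842 + 29 = 37077 → 1706819/37077
APPEND 26: p_4 = 26·1706819 + 38761 = 44416055, q_4 = 26·37077 + 842 = 964844 → 44416055/964844
APPEND 25: p_5 = 25·44416055 + 1706819 = 1112108194, q_5 = 25·964844 + 37077 = 24158177 → 1112108194/24158177
APPEND 2: p_6 = 2·1112108194 + 44416055 = 2268632443, q_6 = 2·24158177 + 964844 = 49281198 → 2268632443/49281198
APPEND 5: p_7 = 5·2268632443 + 1112108194 = 12455270409, q_7 = 5·49281198 + 24158177 = 270564167 → 12455270409/270564167
APPEND 50: p_8 = 50·12455270409 + 2268632443 = 625032152893, q_8 = 50·270564167 + 49281198 = 13577489548 → 625032152893/13577489548
APPEND 5: p_9 = 5·625032152893 + 12455270409 = 3137616034874, q_9 = 5·13577489548 + 270564167 = 68158011907 → 3137616034874/68158011907
APPEND 12: p_10 = 12·3137616034874 + 625032152893 = 38276424571381, q_10 = 12·68158011907 + 13577489548 = 831473632432 → 38276424571381/831473632432
APPEND 17: p_11 = 17·38276424571381 + 3137616034874 = 653836833748351, q_11 = 17·831473632432 + 68158011907 = 14203209763251 → 653836833748351/14203209763251
APPEND 22: p_12 = 22·653836833748351 + 38276424571381 = 14422686767035103, q_12 = 22·14203209763251 + 831473632432 = 313302088423954 → 14422686767035103/313302088423954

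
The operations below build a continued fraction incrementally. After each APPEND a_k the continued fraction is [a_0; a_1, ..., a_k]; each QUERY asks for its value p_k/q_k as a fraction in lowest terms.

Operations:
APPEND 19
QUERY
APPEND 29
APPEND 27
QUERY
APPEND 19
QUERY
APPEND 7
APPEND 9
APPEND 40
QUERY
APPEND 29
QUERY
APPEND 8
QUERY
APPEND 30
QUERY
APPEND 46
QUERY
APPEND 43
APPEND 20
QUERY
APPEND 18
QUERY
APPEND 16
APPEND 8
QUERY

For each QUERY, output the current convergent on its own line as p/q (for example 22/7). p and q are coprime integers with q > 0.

APPEND 19: p_0 = 19·1 + 0 = 19, q_0 = 19·0 + 1 = 1 → 19/1
APPEND 29: p_1 = 29·19 + 1 = 552, q_1 = 29·1 + 0 = 29 → 552/29
APPEND 27: p_2 = 27·552 + 19 = 14923, q_2 = 27·29 + 1 = 784 → 14923/784
APPEND 19: p_3 = 19·14923 + 552 = 284089, q_3 = 19·784 + 29 = 14925 → 284089/14925
APPEND 7: p_4 = 7·284089 + 14923 = 2003546, q_4 = 7·14925 + 784 = 105259 → 2003546/105259
APPEND 9: p_5 = 9·2003546 + 284089 = 18316003, q_5 = 9·105259 + 14925 = 962256 → 18316003/962256
APPEND 40: p_6 = 40·18316003 + 2003546 = 734643666, q_6 = 40·962256 + 105259 = 38595499 → 734643666/38595499
APPEND 29: p_7 = 29·734643666 + 18316003 = 21322982317, q_7 = 29·38595499 + 962256 = 1120231727 → 21322982317/1120231727
APPEND 8: p_8 = 8·21322982317 + 734643666 = 171318502202, q_8 = 8·1120231727 + 38595499 = 9000449315 → 171318502202/9000449315
APPEND 30: p_9 = 30·171318502202 + 21322982317 = 5160878048377, q_9 = 30·9000449315 + 1120231727 = 271133711177 → 5160878048377/271133711177
APPEND 46: p_10 = 46·5160878048377 + 171318502202 = 237571708727544, q_10 = 46·271133711177 + 9000449315 = 12481151163457 → 237571708727544/12481151163457
APPEND 43: p_11 = 43·237571708727544 + 5160878048377 = 10220744353332769, q_11 = 43·12481151163457 + 271133711177 = 536960633739828 → 10220744353332769/536960633739828
APPEND 20: p_12 = 20·10220744353332769 + 237571708727544 = 204652458775382924, q_12 = 20·536960633739828 + 12481151163457 = 10751693825960017 → 204652458775382924/10751693825960017
APPEND 18: p_13 = 18·204652458775382924 + 10220744353332769 = 3693965002310225401, q_13 = 18·10751693825960017 + 536960633739828 = 194067449501020134 → 3693965002310225401/194067449501020134
APPEND 16: p_14 = 16·3693965002310225401 + 204652458775382924 = 59308092495738989340, q_14 = 16·194067449501020134 + 10751693825960017 = 3115830885842282161 → 59308092495738989340/3115830885842282161
APPEND 8: p_15 = 8·59308092495738989340 + 3693965002310225401 = 478158704968222140121, q_15 = 8·3115830885842282161 + 194067449501020134 = 25120714536239277422 → 478158704968222140121/25120714536239277422

19/1
14923/784
284089/14925
734643666/38595499
21322982317/1120231727
171318502202/9000449315
5160878048377/271133711177
237571708727544/12481151163457
204652458775382924/10751693825960017
3693965002310225401/194067449501020134
478158704968222140121/25120714536239277422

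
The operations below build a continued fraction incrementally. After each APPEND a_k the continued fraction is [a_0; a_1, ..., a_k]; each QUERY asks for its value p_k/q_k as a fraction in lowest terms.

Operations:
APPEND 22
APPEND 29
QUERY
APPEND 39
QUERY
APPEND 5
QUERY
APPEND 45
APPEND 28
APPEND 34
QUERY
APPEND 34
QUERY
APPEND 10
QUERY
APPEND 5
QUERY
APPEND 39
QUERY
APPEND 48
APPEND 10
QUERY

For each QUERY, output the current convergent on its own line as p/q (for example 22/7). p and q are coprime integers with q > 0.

639/29
24943/1132
125354/5689
5403839005/245244987
183889295968/8345535083
1844296798685/83700595817
9405373289393/426848514168
368653855085012/16730792648369
177416558028784702/8051779749007169

APPEND 22: p_0 = 22·1 + 0 = 22, q_0 = 22·0 + 1 = 1 → 22/1
APPEND 29: p_1 = 29·22 + 1 = 639, q_1 = 29·1 + 0 = 29 → 639/29
APPEND 39: p_2 = 39·639 + 22 = 24943, q_2 = 39·29 + 1 = 1132 → 24943/1132
APPEND 5: p_3 = 5·24943 + 639 = 125354, q_3 = 5·1132 + 29 = 5689 → 125354/5689
APPEND 45: p_4 = 45·125354 + 24943 = 5665873, q_4 = 45·5689 + 1132 = 257137 → 5665873/257137
APPEND 28: p_5 = 28·5665873 + 125354 = 158769798, q_5 = 28·257137 + 5689 = 7205525 → 158769798/7205525
APPEND 34: p_6 = 34·158769798 + 5665873 = 5403839005, q_6 = 34·7205525 + 257137 = 245244987 → 5403839005/245244987
APPEND 34: p_7 = 34·5403839005 + 158769798 = 183889295968, q_7 = 34·245244987 + 7205525 = 8345535083 → 183889295968/8345535083
APPEND 10: p_8 = 10·183889295968 + 5403839005 = 1844296798685, q_8 = 10·8345535083 + 245244987 = 83700595817 → 1844296798685/83700595817
APPEND 5: p_9 = 5·1844296798685 + 183889295968 = 9405373289393, q_9 = 5·83700595817 + 8345535083 = 426848514168 → 9405373289393/426848514168
APPEND 39: p_10 = 39·9405373289393 + 1844296798685 = 368653855085012, q_10 = 39·426848514168 + 83700595817 = 16730792648369 → 368653855085012/16730792648369
APPEND 48: p_11 = 48·368653855085012 + 9405373289393 = 17704790417369969, q_11 = 48·16730792648369 + 426848514168 = 803504895635880 → 17704790417369969/803504895635880
APPEND 10: p_12 = 10·17704790417369969 + 368653855085012 = 177416558028784702, q_12 = 10·803504895635880 + 16730792648369 = 8051779749007169 → 177416558028784702/8051779749007169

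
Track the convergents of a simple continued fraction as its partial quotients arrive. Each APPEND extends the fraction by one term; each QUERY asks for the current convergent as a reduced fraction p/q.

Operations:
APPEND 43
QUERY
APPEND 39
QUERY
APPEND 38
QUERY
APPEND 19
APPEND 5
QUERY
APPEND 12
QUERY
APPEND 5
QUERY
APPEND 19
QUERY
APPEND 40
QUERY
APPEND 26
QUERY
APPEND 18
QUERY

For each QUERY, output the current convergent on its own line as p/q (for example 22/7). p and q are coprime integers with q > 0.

APPEND 43: p_0 = 43·1 + 0 = 43, q_0 = 43·0 + 1 = 1 → 43/1
APPEND 39: p_1 = 39·43 + 1 = 1678, q_1 = 39·1 + 0 = 39 → 1678/39
APPEND 38: p_2 = 38·1678 + 43 = 63807, q_2 = 38·39 + 1 = 1483 → 63807/1483
APPEND 19: p_3 = 19·63807 + 1678 = 1214011, q_3 = 19·1483 + 39 = 28216 → 1214011/28216
APPEND 5: p_4 = 5·1214011 + 63807 = 6133862, q_4 = 5·28216 + 1483 = 142563 → 6133862/142563
APPEND 12: p_5 = 12·6133862 + 1214011 = 74820355, q_5 = 12·142563 + 28216 = 1738972 → 74820355/1738972
APPEND 5: p_6 = 5·74820355 + 6133862 = 380235637, q_6 = 5·1738972 + 142563 = 8837423 → 380235637/8837423
APPEND 19: p_7 = 19·380235637 + 74820355 = 7299297458, q_7 = 19·8837423 + 1738972 = 169650009 → 7299297458/169650009
APPEND 40: p_8 = 40·7299297458 + 380235637 = 292352133957, q_8 = 40·169650009 + 8837423 = 6794837783 → 292352133957/6794837783
APPEND 26: p_9 = 26·292352133957 + 7299297458 = 7608454780340, q_9 = 26·6794837783 + 169650009 = 176835432367 → 7608454780340/176835432367
APPEND 18: p_10 = 18·7608454780340 + 292352133957 = 137244538180077, q_10 = 18·176835432367 + 6794837783 = 3189832620389 → 137244538180077/3189832620389

43/1
1678/39
63807/1483
6133862/142563
74820355/1738972
380235637/8837423
7299297458/169650009
292352133957/6794837783
7608454780340/176835432367
137244538180077/3189832620389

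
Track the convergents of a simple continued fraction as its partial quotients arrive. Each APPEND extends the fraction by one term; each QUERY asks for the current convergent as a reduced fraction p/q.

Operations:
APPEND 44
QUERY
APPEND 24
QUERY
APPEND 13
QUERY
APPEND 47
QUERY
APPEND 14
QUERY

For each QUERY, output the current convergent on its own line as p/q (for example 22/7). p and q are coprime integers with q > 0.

44/1
1057/24
13785/313
648952/14735
9099113/206603

APPEND 44: p_0 = 44·1 + 0 = 44, q_0 = 44·0 + 1 = 1 → 44/1
APPEND 24: p_1 = 24·44 + 1 = 1057, q_1 = 24·1 + 0 = 24 → 1057/24
APPEND 13: p_2 = 13·1057 + 44 = 13785, q_2 = 13·24 + 1 = 313 → 13785/313
APPEND 47: p_3 = 47·13785 + 1057 = 648952, q_3 = 47·313 + 24 = 14735 → 648952/14735
APPEND 14: p_4 = 14·648952 + 13785 = 9099113, q_4 = 14·14735 + 313 = 206603 → 9099113/206603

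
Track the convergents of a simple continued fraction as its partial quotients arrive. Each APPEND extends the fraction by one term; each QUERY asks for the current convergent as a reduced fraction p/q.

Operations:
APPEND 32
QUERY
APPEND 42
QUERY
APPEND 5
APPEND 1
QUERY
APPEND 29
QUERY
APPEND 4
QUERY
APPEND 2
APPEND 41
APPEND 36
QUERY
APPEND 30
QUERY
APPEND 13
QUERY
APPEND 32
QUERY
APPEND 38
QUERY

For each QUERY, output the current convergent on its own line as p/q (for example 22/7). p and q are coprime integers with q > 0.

32/1
1345/42
8102/253
241715/7548
974962/30445
3272149435/102178946
98255315211/3068204783
1280591247178/39988841125
41077175224907/1282711120783
1562213249793644/48783011430879

APPEND 32: p_0 = 32·1 + 0 = 32, q_0 = 32·0 + 1 = 1 → 32/1
APPEND 42: p_1 = 42·32 + 1 = 1345, q_1 = 42·1 + 0 = 42 → 1345/42
APPEND 5: p_2 = 5·1345 + 32 = 6757, q_2 = 5·42 + 1 = 211 → 6757/211
APPEND 1: p_3 = 1·6757 + 1345 = 8102, q_3 = 1·211 + 42 = 253 → 8102/253
APPEND 29: p_4 = 29·8102 + 6757 = 241715, q_4 = 29·253 + 211 = 7548 → 241715/7548
APPEND 4: p_5 = 4·241715 + 8102 = 974962, q_5 = 4·7548 + 253 = 30445 → 974962/30445
APPEND 2: p_6 = 2·974962 + 241715 = 2191639, q_6 = 2·30445 + 7548 = 68438 → 2191639/68438
APPEND 41: p_7 = 41·2191639 + 974962 = 90832161, q_7 = 41·68438 + 30445 = 2836403 → 90832161/2836403
APPEND 36: p_8 = 36·90832161 + 2191639 = 3272149435, q_8 = 36·2836403 + 68438 = 102178946 → 3272149435/102178946
APPEND 30: p_9 = 30·3272149435 + 90832161 = 98255315211, q_9 = 30·102178946 + 2836403 = 3068204783 → 98255315211/3068204783
APPEND 13: p_10 = 13·98255315211 + 3272149435 = 1280591247178, q_10 = 13·3068204783 + 102178946 = 39988841125 → 1280591247178/39988841125
APPEND 32: p_11 = 32·1280591247178 + 98255315211 = 41077175224907, q_11 = 32·39988841125 + 3068204783 = 1282711120783 → 41077175224907/1282711120783
APPEND 38: p_12 = 38·41077175224907 + 1280591247178 = 1562213249793644, q_12 = 38·1282711120783 + 39988841125 = 48783011430879 → 1562213249793644/48783011430879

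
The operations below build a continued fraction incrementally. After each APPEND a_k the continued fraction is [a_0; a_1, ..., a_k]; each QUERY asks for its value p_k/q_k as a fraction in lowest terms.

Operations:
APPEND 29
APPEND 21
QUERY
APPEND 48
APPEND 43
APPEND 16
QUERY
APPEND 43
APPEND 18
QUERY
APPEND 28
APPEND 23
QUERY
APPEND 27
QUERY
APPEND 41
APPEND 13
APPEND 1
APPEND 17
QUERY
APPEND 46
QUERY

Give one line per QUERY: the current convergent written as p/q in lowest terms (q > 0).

610/21
20203661/695537
15680533421/539822519
10133954477905/348874409232
274056695857543/9434754031295
2827794100169364942/97350446785337387
130236253083271565227/4483550419935243675

APPEND 29: p_0 = 29·1 + 0 = 29, q_0 = 29·0 + 1 = 1 → 29/1
APPEND 21: p_1 = 21·29 + 1 = 610, q_1 = 21·1 + 0 = 21 → 610/21
APPEND 48: p_2 = 48·610 + 29 = 29309, q_2 = 48·21 + 1 = 1009 → 29309/1009
APPEND 43: p_3 = 43·29309 + 610 = 1260897, q_3 = 43·1009 + 21 = 43408 → 1260897/43408
APPEND 16: p_4 = 16·1260897 + 29309 = 20203661, q_4 = 16·43408 + 1009 = 695537 → 20203661/695537
APPEND 43: p_5 = 43·20203661 + 1260897 = 870018320, q_5 = 43·695537 + 43408 = 29951499 → 870018320/29951499
APPEND 18: p_6 = 18·870018320 + 20203661 = 15680533421, q_6 = 18·29951499 + 695537 = 539822519 → 15680533421/539822519
APPEND 28: p_7 = 28·15680533421 + 870018320 = 439924954108, q_7 = 28·539822519 + 29951499 = 15144982031 → 439924954108/15144982031
APPEND 23: p_8 = 23·439924954108 + 15680533421 = 10133954477905, q_8 = 23·15144982031 + 539822519 = 348874409232 → 10133954477905/348874409232
APPEND 27: p_9 = 27·10133954477905 + 439924954108 = 274056695857543, q_9 = 27·348874409232 + 15144982031 = 9434754031295 → 274056695857543/9434754031295
APPEND 41: p_10 = 41·274056695857543 + 10133954477905 = 11246458484637168, q_10 = 41·9434754031295 + 348874409232 = 387173789692327 → 11246458484637168/387173789692327
APPEND 13: p_11 = 13·11246458484637168 + 274056695857543 = 146478016996140727, q_11 = 13·387173789692327 + 9434754031295 = 5042694020031546 → 146478016996140727/5042694020031546
APPEND 1: p_12 = 1·146478016996140727 + 11246458484637168 = 157724475480777895, q_12 = 1·5042694020031546 + 387173789692327 = 5429867809723873 → 157724475480777895/5429867809723873
APPEND 17: p_13 = 17·157724475480777895 + 146478016996140727 = 2827794100169364942, q_13 = 17·5429867809723873 + 5042694020031546 = 97350446785337387 → 2827794100169364942/97350446785337387
APPEND 46: p_14 = 46·2827794100169364942 + 157724475480777895 = 130236253083271565227, q_14 = 46·97350446785337387 + 5429867809723873 = 4483550419935243675 → 130236253083271565227/4483550419935243675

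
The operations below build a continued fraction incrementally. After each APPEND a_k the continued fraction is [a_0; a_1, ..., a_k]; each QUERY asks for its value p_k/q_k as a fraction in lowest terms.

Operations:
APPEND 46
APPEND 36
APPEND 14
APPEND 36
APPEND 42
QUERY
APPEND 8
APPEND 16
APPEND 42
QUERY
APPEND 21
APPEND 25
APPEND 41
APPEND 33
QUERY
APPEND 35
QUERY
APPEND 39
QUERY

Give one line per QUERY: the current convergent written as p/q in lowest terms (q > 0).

APPEND 46: p_0 = 46·1 + 0 = 46, q_0 = 46·0 + 1 = 1 → 46/1
APPEND 36: p_1 = 36·46 + 1 = 1657, q_1 = 36·1 + 0 = 36 → 1657/36
APPEND 14: p_2 = 14·1657 + 46 = 23244, q_2 = 14·36 + 1 = 505 → 23244/505
APPEND 36: p_3 = 36·23244 + 1657 = 838441, q_3 = 36·505 + 36 = 18216 → 838441/18216
APPEND 42: p_4 = 42·838441 + 23244 = 35237766, q_4 = 42·18216 + 505 = 765577 → 35237766/765577
APPEND 8: p_5 = 8·35237766 + 838441 = 282740569, q_5 = 8·765577 + 18216 = 6142832 → 282740569/6142832
APPEND 16: p_6 = 16·282740569 + 35237766 = 4559086870, q_6 = 16·6142832 + 765577 = 99050889 → 4559086870/99050889
APPEND 42: p_7 = 42·4559086870 + 282740569 = 191764389109, q_7 = 42·99050889 + 6142832 = 4166280170 → 191764389109/4166280170
APPEND 21: p_8 = 21·191764389109 + 4559086870 = 4031611258159, q_8 = 21·4166280170 + 99050889 = 87590934459 → 4031611258159/87590934459
APPEND 25: p_9 = 25·4031611258159 + 191764389109 = 100982045843084, q_9 = 25·87590934459 + 4166280170 = 2193939641645 → 100982045843084/2193939641645
APPEND 41: p_10 = 41·100982045843084 + 4031611258159 = 4144295490824603, q_10 = 41·2193939641645 + 87590934459 = 90039116241904 → 4144295490824603/90039116241904
APPEND 33: p_11 = 33·4144295490824603 + 100982045843084 = 136862733243054983, q_11 = 33·90039116241904 + 2193939641645 = 2973484775624477 → 136862733243054983/2973484775624477
APPEND 35: p_12 = 35·136862733243054983 + 4144295490824603 = 4794339958997749008, q_12 = 35·2973484775624477 + 90039116241904 = 104162006263098599 → 4794339958997749008/104162006263098599
APPEND 39: p_13 = 39·4794339958997749008 + 136862733243054983 = 187116121134155266295, q_13 = 39·104162006263098599 + 2973484775624477 = 4065291729036469838 → 187116121134155266295/4065291729036469838

35237766/765577
191764389109/4166280170
136862733243054983/2973484775624477
4794339958997749008/104162006263098599
187116121134155266295/4065291729036469838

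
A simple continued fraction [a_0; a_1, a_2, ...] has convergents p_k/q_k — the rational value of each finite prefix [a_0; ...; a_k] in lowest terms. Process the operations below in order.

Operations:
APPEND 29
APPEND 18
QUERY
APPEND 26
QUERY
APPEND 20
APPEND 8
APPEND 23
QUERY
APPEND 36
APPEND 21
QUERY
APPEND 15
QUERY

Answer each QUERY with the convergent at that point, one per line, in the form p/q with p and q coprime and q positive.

523/18
13627/469
50830076/1749417
38524528283/1325897382
579700005112/19951515395

APPEND 29: p_0 = 29·1 + 0 = 29, q_0 = 29·0 + 1 = 1 → 29/1
APPEND 18: p_1 = 18·29 + 1 = 523, q_1 = 18·1 + 0 = 18 → 523/18
APPEND 26: p_2 = 26·523 + 29 = 13627, q_2 = 26·18 + 1 = 469 → 13627/469
APPEND 20: p_3 = 20·13627 + 523 = 273063, q_3 = 20·469 + 18 = 9398 → 273063/9398
APPEND 8: p_4 = 8·273063 + 13627 = 2198131, q_4 = 8·9398 + 469 = 75653 → 2198131/75653
APPEND 23: p_5 = 23·2198131 + 273063 = 50830076, q_5 = 23·75653 + 9398 = 1749417 → 50830076/1749417
APPEND 36: p_6 = 36·50830076 + 2198131 = 1832080867, q_6 = 36·1749417 + 75653 = 63054665 → 1832080867/63054665
APPEND 21: p_7 = 21·1832080867 + 50830076 = 38524528283, q_7 = 21·63054665 + 1749417 = 1325897382 → 38524528283/1325897382
APPEND 15: p_8 = 15·38524528283 + 1832080867 = 579700005112, q_8 = 15·1325897382 + 63054665 = 19951515395 → 579700005112/19951515395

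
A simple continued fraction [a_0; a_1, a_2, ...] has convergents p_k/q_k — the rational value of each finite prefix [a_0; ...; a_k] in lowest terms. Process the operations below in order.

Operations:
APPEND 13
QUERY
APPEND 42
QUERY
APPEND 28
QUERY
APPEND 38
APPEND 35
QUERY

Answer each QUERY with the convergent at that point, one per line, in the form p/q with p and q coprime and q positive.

13/1
547/42
15329/1177
20422044/1568057

APPEND 13: p_0 = 13·1 + 0 = 13, q_0 = 13·0 + 1 = 1 → 13/1
APPEND 42: p_1 = 42·13 + 1 = 547, q_1 = 42·1 + 0 = 42 → 547/42
APPEND 28: p_2 = 28·547 + 13 = 15329, q_2 = 28·42 + 1 = 1177 → 15329/1177
APPEND 38: p_3 = 38·15329 + 547 = 583049, q_3 = 38·1177 + 42 = 44768 → 583049/44768
APPEND 35: p_4 = 35·583049 + 15329 = 20422044, q_4 = 35·44768 + 1177 = 1568057 → 20422044/1568057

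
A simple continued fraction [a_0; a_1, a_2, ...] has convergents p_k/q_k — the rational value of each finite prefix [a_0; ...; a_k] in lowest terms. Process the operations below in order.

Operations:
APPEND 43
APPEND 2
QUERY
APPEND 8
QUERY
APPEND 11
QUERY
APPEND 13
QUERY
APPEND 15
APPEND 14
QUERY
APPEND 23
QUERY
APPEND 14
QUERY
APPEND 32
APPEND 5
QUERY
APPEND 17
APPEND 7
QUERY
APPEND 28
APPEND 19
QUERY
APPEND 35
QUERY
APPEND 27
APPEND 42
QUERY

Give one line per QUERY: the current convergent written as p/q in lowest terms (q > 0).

APPEND 43: p_0 = 43·1 + 0 = 43, q_0 = 43·0 + 1 = 1 → 43/1
APPEND 2: p_1 = 2·43 + 1 = 87, q_1 = 2·1 + 0 = 2 → 87/2
APPEND 8: p_2 = 8·87 + 43 = 739, q_2 = 8·2 + 1 = 17 → 739/17
APPEND 11: p_3 = 11·739 + 87 = 8216, q_3 = 11·17 + 2 = 189 → 8216/189
APPEND 13: p_4 = 13·8216 + 739 = 107547, q_4 = 13·189 + 17 = 2474 → 107547/2474
APPEND 15: p_5 = 15·107547 + 8216 = 1621421, q_5 = 15·2474 + 189 = 37299 → 1621421/37299
APPEND 14: p_6 = 14·1621421 + 107547 = 22807441, q_6 = 14·37299 + 2474 = 524660 → 22807441/524660
APPEND 23: p_7 = 23·22807441 + 1621421 = 526192564, q_7 = 23·524660 + 37299 = 12104479 → 526192564/12104479
APPEND 14: p_8 = 14·526192564 + 22807441 = 7389503337, q_8 = 14·12104479 + 524660 = 169987366 → 7389503337/169987366
APPEND 32: p_9 = 32·7389503337 + 526192564 = 236990299348, q_9 = 32·169987366 + 12104479 = 5451700191 → 236990299348/5451700191
APPEND 5: p_10 = 5·236990299348 + 7389503337 = 1192341000077, q_10 = 5·5451700191 + 169987366 = 27428488321 → 1192341000077/27428488321
APPEND 17: p_11 = 17·1192341000077 + 236990299348 = 20506787300657, q_11 = 17·27428488321 + 5451700191 = 471736001648 → 20506787300657/471736001648
APPEND 7: p_12 = 7·20506787300657 + 1192341000077 = 144739852104676, q_12 = 7·471736001648 + 27428488321 = 3329580499857 → 144739852104676/3329580499857
APPEND 28: p_13 = 28·144739852104676 + 20506787300657 = 4073222646231585, q_13 = 28·3329580499857 + 471736001648 = 93699989997644 → 4073222646231585/93699989997644
APPEND 19: p_14 = 19·4073222646231585 + 144739852104676 = 77535970130504791, q_14 = 19·93699989997644 + 3329580499857 = 1783629390455093 → 77535970130504791/1783629390455093
APPEND 35: p_15 = 35·77535970130504791 + 4073222646231585 = 2717832177213899270, q_15 = 35·1783629390455093 + 93699989997644 = 62520728655925899 → 2717832177213899270/62520728655925899
APPEND 27: p_16 = 27·2717832177213899270 + 77535970130504791 = 73459004754905785081, q_16 = 27·62520728655925899 + 1783629390455093 = 1689843303100454366 → 73459004754905785081/1689843303100454366
APPEND 42: p_17 = 42·73459004754905785081 + 2717832177213899270 = 3087996031883256872672, q_17 = 42·1689843303100454366 + 62520728655925899 = 71035939458875009271 → 3087996031883256872672/71035939458875009271

87/2
739/17
8216/189
107547/2474
22807441/524660
526192564/12104479
7389503337/169987366
1192341000077/27428488321
144739852104676/3329580499857
77535970130504791/1783629390455093
2717832177213899270/62520728655925899
3087996031883256872672/71035939458875009271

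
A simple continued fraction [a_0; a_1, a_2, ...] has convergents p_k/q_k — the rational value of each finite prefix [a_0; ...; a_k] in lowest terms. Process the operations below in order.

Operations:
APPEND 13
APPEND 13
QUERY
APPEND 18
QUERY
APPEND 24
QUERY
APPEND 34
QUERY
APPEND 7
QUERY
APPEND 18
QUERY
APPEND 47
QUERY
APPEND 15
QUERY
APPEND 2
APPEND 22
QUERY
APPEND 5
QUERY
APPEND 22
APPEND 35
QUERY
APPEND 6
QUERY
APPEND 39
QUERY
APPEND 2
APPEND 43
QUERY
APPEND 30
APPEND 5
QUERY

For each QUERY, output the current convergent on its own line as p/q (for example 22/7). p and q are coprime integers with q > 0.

APPEND 13: p_0 = 13·1 + 0 = 13, q_0 = 13·0 + 1 = 1 → 13/1
APPEND 13: p_1 = 13·13 + 1 = 170, q_1 = 13·1 + 0 = 13 → 170/13
APPEND 18: p_2 = 18·170 + 13 = 3073, q_2 = 18·13 + 1 = 235 → 3073/235
APPEND 24: p_3 = 24·3073 + 170 = 73922, q_3 = 24·235 + 13 = 5653 → 73922/5653
APPEND 34: p_4 = 34·73922 + 3073 = 2516421, q_4 = 34·5653 + 235 = 192437 → 2516421/192437
APPEND 7: p_5 = 7·2516421 + 73922 = 17688869, q_5 = 7·192437 + 5653 = 1352712 → 17688869/1352712
APPEND 18: p_6 = 18·17688869 + 2516421 = 320916063, q_6 = 18·1352712 + 192437 = 24541253 → 320916063/24541253
APPEND 47: p_7 = 47·320916063 + 17688869 = 15100743830, q_7 = 47·24541253 + 1352712 = 1154791603 → 15100743830/1154791603
APPEND 15: p_8 = 15·15100743830 + 320916063 = 226832073513, q_8 = 15·1154791603 + 24541253 = 17346415298 → 226832073513/17346415298
APPEND 2: p_9 = 2·226832073513 + 15100743830 = 468764890856, q_9 = 2·17346415298 + 1154791603 = 35847622199 → 468764890856/35847622199
APPEND 22: p_10 = 22·468764890856 + 226832073513 = 10539659672345, q_10 = 22·35847622199 + 17346415298 = 805994103676 → 10539659672345/805994103676
APPEND 5: p_11 = 5·10539659672345 + 468764890856 = 53167063252581, q_11 = 5·805994103676 + 35847622199 = 4065818140579 → 53167063252581/4065818140579
APPEND 22: p_12 = 22·53167063252581 + 10539659672345 = 1180215051229127, q_12 = 22·4065818140579 + 805994103676 = 90253993196414 → 1180215051229127/90253993196414
APPEND 35: p_13 = 35·1180215051229127 + 53167063252581 = 41360693856272026, q_13 = 35·90253993196414 + 4065818140579 = 3162955580015069 → 41360693856272026/3162955580015069
APPEND 6: p_14 = 6·41360693856272026 + 1180215051229127 = 249344378188861283, q_14 = 6·3162955580015069 + 90253993196414 = 19067987473286828 → 249344378188861283/19067987473286828
APPEND 39: p_15 = 39·249344378188861283 + 41360693856272026 = 9765791443221862063, q_15 = 39·19067987473286828 + 3162955580015069 = 746814467038201361 → 9765791443221862063/746814467038201361
APPEND 2: p_16 = 2·9765791443221862063 + 249344378188861283 = 19780927264632585409, q_16 = 2·746814467038201361 + 19067987473286828 = 1512696921549689550 → 19780927264632585409/1512696921549689550
APPEND 43: p_17 = 43·19780927264632585409 + 9765791443221862063 = 860345663822423034650, q_17 = 43·1512696921549689550 + 746814467038201361 = 65792782093674852011 → 860345663822423034650/65792782093674852011
APPEND 30: p_18 = 30·860345663822423034650 + 19780927264632585409 = 25830150841937323624909, q_18 = 30·65792782093674852011 + 1512696921549689550 = 1975296159731795249880 → 25830150841937323624909/1975296159731795249880
APPEND 5: p_19 = 5·25830150841937323624909 + 860345663822423034650 = 130011099873509041159195, q_19 = 5·1975296159731795249880 + 65792782093674852011 = 9942273580752651101411 → 130011099873509041159195/9942273580752651101411

170/13
3073/235
73922/5653
2516421/192437
17688869/1352712
320916063/24541253
15100743830/1154791603
226832073513/17346415298
10539659672345/805994103676
53167063252581/4065818140579
41360693856272026/3162955580015069
249344378188861283/19067987473286828
9765791443221862063/746814467038201361
860345663822423034650/65792782093674852011
130011099873509041159195/9942273580752651101411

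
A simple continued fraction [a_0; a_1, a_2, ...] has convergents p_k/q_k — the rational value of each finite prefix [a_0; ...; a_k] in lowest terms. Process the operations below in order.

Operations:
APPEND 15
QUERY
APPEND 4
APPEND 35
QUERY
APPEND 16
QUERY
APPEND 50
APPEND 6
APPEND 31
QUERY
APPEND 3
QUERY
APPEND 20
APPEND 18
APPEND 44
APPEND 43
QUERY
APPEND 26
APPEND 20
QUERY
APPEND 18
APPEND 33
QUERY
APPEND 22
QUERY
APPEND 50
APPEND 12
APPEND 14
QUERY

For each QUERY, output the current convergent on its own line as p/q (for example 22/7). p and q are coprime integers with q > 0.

APPEND 15: p_0 = 15·1 + 0 = 15, q_0 = 15·0 + 1 = 1 → 15/1
APPEND 4: p_1 = 4·15 + 1 = 61, q_1 = 4·1 + 0 = 4 → 61/4
APPEND 35: p_2 = 35·61 + 15 = 2150, q_2 = 35·4 + 1 = 141 → 2150/141
APPEND 16: p_3 = 16·2150 + 61 = 34461, q_3 = 16·141 + 4 = 2260 → 34461/2260
APPEND 50: p_4 = 50·34461 + 2150 = 1725200, q_4 = 50·2260 + 141 = 113141 → 1725200/113141
APPEND 6: p_5 = 6·1725200 + 34461 = 10385661, q_5 = 6·113141 + 2260 = 681106 → 10385661/681106
APPEND 31: p_6 = 31·10385661 + 1725200 = 323680691, q_6 = 31·681106 + 113141 = 21227427 → 323680691/21227427
APPEND 3: p_7 = 3·323680691 + 10385661 = 981427734, q_7 = 3·21227427 + 681106 = 64363387 → 981427734/64363387
APPEND 20: p_8 = 20·981427734 + 323680691 = 19952235371, q_8 = 20·64363387 + 21227427 = 1308495167 → 19952235371/1308495167
APPEND 18: p_9 = 18·19952235371 + 981427734 = 360121664412, q_9 = 18·1308495167 + 64363387 = 23617276393 → 360121664412/23617276393
APPEND 44: p_10 = 44·360121664412 + 19952235371 = 15865305469499, q_10 = 44·23617276393 + 1308495167 = 1040468656459 → 15865305469499/1040468656459
APPEND 43: p_11 = 43·15865305469499 + 360121664412 = 682568256852869, q_11 = 43·1040468656459 + 23617276393 = 44763769504130 → 682568256852869/44763769504130
APPEND 26: p_12 = 26·682568256852869 + 15865305469499 = 17762639983644093, q_12 = 26·44763769504130 + 1040468656459 = 1164898475763839 → 17762639983644093/1164898475763839
APPEND 20: p_13 = 20·17762639983644093 + 682568256852869 = 355935367929734729, q_13 = 20·1164898475763839 + 44763769504130 = 23342733284780910 → 355935367929734729/23342733284780910
APPEND 18: p_14 = 18·355935367929734729 + 17762639983644093 = 6424599262718869215, q_14 = 18·23342733284780910 + 1164898475763839 = 421334097601820219 → 6424599262718869215/421334097601820219
APPEND 33: p_15 = 33·6424599262718869215 + 355935367929734729 = 212367711037652418824, q_15 = 33·421334097601820219 + 23342733284780910 = 13927367954144848137 → 212367711037652418824/13927367954144848137
APPEND 22: p_16 = 22·212367711037652418824 + 6424599262718869215 = 4678514242091072083343, q_16 = 22·13927367954144848137 + 421334097601820219 = 306823429088788479233 → 4678514242091072083343/306823429088788479233
APPEND 50: p_17 = 50·4678514242091072083343 + 212367711037652418824 = 234138079815591256585974, q_17 = 50·306823429088788479233 + 13927367954144848137 = 15355098822393568809787 → 234138079815591256585974/15355098822393568809787
APPEND 12: p_18 = 12·234138079815591256585974 + 4678514242091072083343 = 2814335472029186151115031, q_18 = 12·15355098822393568809787 + 306823429088788479233 = 184568009297811614196677 → 2814335472029186151115031/184568009297811614196677
APPEND 14: p_19 = 14·2814335472029186151115031 + 234138079815591256585974 = 39634834688224197372196408, q_19 = 14·184568009297811614196677 + 15355098822393568809787 = 2599307228991756167563265 → 39634834688224197372196408/2599307228991756167563265

15/1
2150/141
34461/2260
323680691/21227427
981427734/64363387
682568256852869/44763769504130
355935367929734729/23342733284780910
212367711037652418824/13927367954144848137
4678514242091072083343/306823429088788479233
39634834688224197372196408/2599307228991756167563265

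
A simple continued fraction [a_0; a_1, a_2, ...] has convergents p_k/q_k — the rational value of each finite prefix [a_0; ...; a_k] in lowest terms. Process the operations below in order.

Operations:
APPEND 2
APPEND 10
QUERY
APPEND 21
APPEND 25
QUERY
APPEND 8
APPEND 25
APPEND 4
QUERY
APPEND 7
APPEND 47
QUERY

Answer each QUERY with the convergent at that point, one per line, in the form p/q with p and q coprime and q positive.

APPEND 2: p_0 = 2·1 + 0 = 2, q_0 = 2·0 + 1 = 1 → 2/1
APPEND 10: p_1 = 10·2 + 1 = 21, q_1 = 10·1 + 0 = 10 → 21/10
APPEND 21: p_2 = 21·21 + 2 = 443, q_2 = 21·10 + 1 = 211 → 443/211
APPEND 25: p_3 = 25·443 + 21 = 11096, q_3 = 25·211 + 10 = 5285 → 11096/5285
APPEND 8: p_4 = 8·11096 + 443 = 89211, q_4 = 8·5285 + 211 = 42491 → 89211/42491
APPEND 25: p_5 = 25·89211 + 11096 = 2241371, q_5 = 25·42491 + 5285 = 1067560 → 2241371/1067560
APPEND 4: p_6 = 4·2241371 + 89211 = 9054695, q_6 = 4·1067560 + 42491 = 4312731 → 9054695/4312731
APPEND 7: p_7 = 7·9054695 + 2241371 = 65624236, q_7 = 7·4312731 + 1067560 = 31256677 → 65624236/31256677
APPEND 47: p_8 = 47·65624236 + 9054695 = 3093393787, q_8 = 47·31256677 + 4312731 = 1473376550 → 3093393787/1473376550

21/10
11096/5285
9054695/4312731
3093393787/1473376550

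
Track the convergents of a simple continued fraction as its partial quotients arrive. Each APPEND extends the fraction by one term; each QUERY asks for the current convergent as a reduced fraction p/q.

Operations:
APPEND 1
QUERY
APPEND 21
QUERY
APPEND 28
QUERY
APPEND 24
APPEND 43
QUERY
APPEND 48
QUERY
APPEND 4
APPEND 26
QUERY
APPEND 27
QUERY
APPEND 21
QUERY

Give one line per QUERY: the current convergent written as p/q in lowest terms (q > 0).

1/1
22/21
617/589
638307/609340
30653566/29262477
3235220412/3088402925
87474203695/83504538223
1840193498007/1756683705608

APPEND 1: p_0 = 1·1 + 0 = 1, q_0 = 1·0 + 1 = 1 → 1/1
APPEND 21: p_1 = 21·1 + 1 = 22, q_1 = 21·1 + 0 = 21 → 22/21
APPEND 28: p_2 = 28·22 + 1 = 617, q_2 = 28·21 + 1 = 589 → 617/589
APPEND 24: p_3 = 24·617 + 22 = 14830, q_3 = 24·589 + 21 = 14157 → 14830/14157
APPEND 43: p_4 = 43·14830 + 617 = 638307, q_4 = 43·14157 + 589 = 609340 → 638307/609340
APPEND 48: p_5 = 48·638307 + 14830 = 30653566, q_5 = 48·609340 + 14157 = 29262477 → 30653566/29262477
APPEND 4: p_6 = 4·30653566 + 638307 = 123252571, q_6 = 4·29262477 + 609340 = 117659248 → 123252571/117659248
APPEND 26: p_7 = 26·123252571 + 30653566 = 3235220412, q_7 = 26·117659248 + 29262477 = 3088402925 → 3235220412/3088402925
APPEND 27: p_8 = 27·3235220412 + 123252571 = 87474203695, q_8 = 27·3088402925 + 117659248 = 83504538223 → 87474203695/83504538223
APPEND 21: p_9 = 21·87474203695 + 3235220412 = 1840193498007, q_9 = 21·83504538223 + 3088402925 = 1756683705608 → 1840193498007/1756683705608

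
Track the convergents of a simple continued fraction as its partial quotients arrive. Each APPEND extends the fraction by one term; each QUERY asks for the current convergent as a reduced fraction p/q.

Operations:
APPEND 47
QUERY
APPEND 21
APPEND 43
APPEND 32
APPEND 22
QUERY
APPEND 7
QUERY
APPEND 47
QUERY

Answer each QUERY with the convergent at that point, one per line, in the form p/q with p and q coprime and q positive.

47/1
30006091/637782
211404617/4493423
9966023090/211828663

APPEND 47: p_0 = 47·1 + 0 = 47, q_0 = 47·0 + 1 = 1 → 47/1
APPEND 21: p_1 = 21·47 + 1 = 988, q_1 = 21·1 + 0 = 21 → 988/21
APPEND 43: p_2 = 43·988 + 47 = 42531, q_2 = 43·21 + 1 = 904 → 42531/904
APPEND 32: p_3 = 32·42531 + 988 = 1361980, q_3 = 32·904 + 21 = 28949 → 1361980/28949
APPEND 22: p_4 = 22·1361980 + 42531 = 30006091, q_4 = 22·28949 + 904 = 637782 → 30006091/637782
APPEND 7: p_5 = 7·30006091 + 1361980 = 211404617, q_5 = 7·637782 + 28949 = 4493423 → 211404617/4493423
APPEND 47: p_6 = 47·211404617 + 30006091 = 9966023090, q_6 = 47·4493423 + 637782 = 211828663 → 9966023090/211828663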